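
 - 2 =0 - 2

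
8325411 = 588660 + 7736751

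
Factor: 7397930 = 2^1*5^1*227^1*3259^1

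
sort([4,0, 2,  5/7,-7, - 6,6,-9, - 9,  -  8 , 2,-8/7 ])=[  -  9, - 9, - 8,-7,-6,  -  8/7,  0,5/7,2,2,4,6 ]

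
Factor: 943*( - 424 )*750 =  - 2^4*3^1*5^3*23^1 * 41^1 * 53^1 =- 299874000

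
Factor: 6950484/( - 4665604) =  - 3^2*17^1*41^1*277^1*1166401^( - 1) = - 1737621/1166401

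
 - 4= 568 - 572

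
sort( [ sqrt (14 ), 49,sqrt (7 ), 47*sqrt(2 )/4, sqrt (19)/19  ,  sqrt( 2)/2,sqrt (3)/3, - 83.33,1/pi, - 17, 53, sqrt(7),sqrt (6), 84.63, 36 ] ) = [ - 83.33, - 17, sqrt(19 ) /19, 1/pi, sqrt(3)/3,sqrt( 2 )/2, sqrt( 6), sqrt (7 ), sqrt (7),sqrt (14), 47* sqrt( 2 )/4,36 , 49, 53,  84.63] 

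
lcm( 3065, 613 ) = 3065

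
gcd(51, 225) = 3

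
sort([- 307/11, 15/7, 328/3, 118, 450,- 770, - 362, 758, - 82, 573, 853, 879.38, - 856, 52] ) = [ - 856, - 770,  -  362, - 82, - 307/11,  15/7, 52,  328/3, 118, 450, 573, 758, 853, 879.38]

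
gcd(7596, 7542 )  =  18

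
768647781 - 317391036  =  451256745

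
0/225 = 0 = 0.00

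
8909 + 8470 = 17379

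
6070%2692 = 686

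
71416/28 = 17854/7 = 2550.57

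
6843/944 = 7 + 235/944 = 7.25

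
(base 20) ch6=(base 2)1010000011010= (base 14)1C38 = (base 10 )5146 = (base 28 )6fm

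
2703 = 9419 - 6716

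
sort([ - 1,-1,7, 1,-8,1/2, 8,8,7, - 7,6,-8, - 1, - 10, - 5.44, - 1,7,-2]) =[ - 10, - 8, - 8,- 7, -5.44, - 2, - 1, - 1, - 1, - 1,1/2,1,6, 7, 7,7,8,8]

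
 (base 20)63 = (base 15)83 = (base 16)7b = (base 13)96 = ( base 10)123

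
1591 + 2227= 3818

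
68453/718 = 68453/718 = 95.34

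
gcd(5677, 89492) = 1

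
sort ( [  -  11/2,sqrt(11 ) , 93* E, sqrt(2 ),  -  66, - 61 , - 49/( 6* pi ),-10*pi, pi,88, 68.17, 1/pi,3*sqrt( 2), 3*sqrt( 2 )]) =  [-66, - 61, - 10*pi,  -  11/2, - 49/(6*pi), 1/pi,sqrt(2),pi , sqrt( 11),  3*sqrt(2),3*sqrt( 2 ),68.17, 88 , 93*E ] 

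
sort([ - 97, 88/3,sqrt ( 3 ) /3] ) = [ - 97, sqrt( 3)/3, 88/3] 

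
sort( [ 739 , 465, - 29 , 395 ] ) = [ - 29,395 , 465, 739] 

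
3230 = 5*646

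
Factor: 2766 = 2^1*3^1 * 461^1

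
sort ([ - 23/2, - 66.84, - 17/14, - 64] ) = [ - 66.84, - 64 , - 23/2,  -  17/14]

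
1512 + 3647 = 5159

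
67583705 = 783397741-715814036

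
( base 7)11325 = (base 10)2910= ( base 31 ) 30R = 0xB5E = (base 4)231132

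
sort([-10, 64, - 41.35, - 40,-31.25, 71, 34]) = [  -  41.35, - 40, - 31.25,  -  10,  34, 64, 71 ] 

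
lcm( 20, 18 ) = 180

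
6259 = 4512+1747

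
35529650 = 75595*470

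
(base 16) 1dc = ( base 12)338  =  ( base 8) 734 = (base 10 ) 476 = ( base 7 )1250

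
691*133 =91903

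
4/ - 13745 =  - 4/13745= -0.00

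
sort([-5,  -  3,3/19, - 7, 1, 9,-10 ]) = [ - 10, - 7 , - 5, - 3, 3/19, 1, 9 ]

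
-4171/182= -4171/182 = - 22.92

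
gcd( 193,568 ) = 1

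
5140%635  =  60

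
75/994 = 75/994 = 0.08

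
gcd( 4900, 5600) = 700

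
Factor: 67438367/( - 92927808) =  -  2^(- 6 )*3^( - 2 )*61^1*161333^( - 1 ) * 1105547^1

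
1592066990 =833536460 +758530530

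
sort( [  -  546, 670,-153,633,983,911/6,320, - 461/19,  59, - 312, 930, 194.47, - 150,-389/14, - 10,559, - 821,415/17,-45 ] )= [-821,  -  546,-312, - 153, - 150 ,- 45, - 389/14 ,  -  461/19 , - 10 , 415/17,59,911/6,194.47 , 320 , 559 , 633,670,930,983]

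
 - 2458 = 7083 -9541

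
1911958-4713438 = -2801480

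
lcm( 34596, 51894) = 103788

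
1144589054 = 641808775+502780279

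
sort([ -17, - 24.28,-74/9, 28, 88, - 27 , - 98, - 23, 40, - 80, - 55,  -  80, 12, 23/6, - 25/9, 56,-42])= [ - 98, - 80, - 80, - 55,  -  42, - 27, - 24.28, - 23, - 17, - 74/9, - 25/9, 23/6, 12 , 28, 40, 56, 88 ] 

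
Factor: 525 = 3^1*5^2*7^1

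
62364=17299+45065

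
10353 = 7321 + 3032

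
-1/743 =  - 1 + 742/743 = - 0.00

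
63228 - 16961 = 46267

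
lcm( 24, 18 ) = 72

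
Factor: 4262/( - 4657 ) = - 2^1*2131^1*4657^( - 1)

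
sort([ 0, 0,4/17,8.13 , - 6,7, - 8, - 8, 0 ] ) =[ - 8, - 8,-6 , 0,0,  0, 4/17, 7,8.13] 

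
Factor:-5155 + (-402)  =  - 5557 = - 5557^1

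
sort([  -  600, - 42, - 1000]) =[-1000,-600,-42]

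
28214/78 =14107/39 = 361.72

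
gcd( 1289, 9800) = 1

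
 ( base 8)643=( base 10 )419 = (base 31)DG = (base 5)3134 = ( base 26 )g3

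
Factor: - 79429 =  - 7^2 * 1621^1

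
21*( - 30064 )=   -  631344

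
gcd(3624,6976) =8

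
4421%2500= 1921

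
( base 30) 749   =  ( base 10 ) 6429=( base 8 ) 14435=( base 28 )85h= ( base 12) 3879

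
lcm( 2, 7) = 14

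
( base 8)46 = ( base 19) 20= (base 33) 15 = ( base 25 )1D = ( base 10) 38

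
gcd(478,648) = 2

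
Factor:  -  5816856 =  - 2^3*3^1*  17^1 * 53^1  *  269^1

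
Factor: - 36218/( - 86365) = 2^1 * 5^( - 1 )*7^1*13^1 * 23^(-1)*199^1*751^(  -  1)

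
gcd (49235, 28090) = 5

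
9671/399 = 509/21 = 24.24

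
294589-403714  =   - 109125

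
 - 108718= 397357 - 506075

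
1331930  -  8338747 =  - 7006817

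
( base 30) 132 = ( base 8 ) 1740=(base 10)992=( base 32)V0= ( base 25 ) 1EH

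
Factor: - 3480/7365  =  - 232/491 = - 2^3*29^1 * 491^(  -  1 )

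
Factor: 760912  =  2^4*19^1*2503^1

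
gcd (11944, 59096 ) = 8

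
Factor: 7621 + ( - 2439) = 2^1*2591^1=5182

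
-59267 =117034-176301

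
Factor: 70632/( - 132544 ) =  - 81/152 = - 2^( - 3)*3^4*19^( - 1)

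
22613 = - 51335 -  - 73948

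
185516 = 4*46379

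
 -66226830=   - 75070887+8844057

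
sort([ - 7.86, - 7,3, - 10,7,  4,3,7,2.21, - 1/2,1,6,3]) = [ - 10,-7.86, - 7, - 1/2,1,2.21,3,3,3 , 4,6,7, 7]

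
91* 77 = 7007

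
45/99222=15/33074 = 0.00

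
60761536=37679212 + 23082324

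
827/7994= 827/7994 =0.10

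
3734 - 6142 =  - 2408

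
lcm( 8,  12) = 24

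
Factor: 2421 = 3^2 *269^1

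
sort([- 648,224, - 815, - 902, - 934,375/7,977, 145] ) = [ - 934, - 902,  -  815,  -  648,375/7,145,224, 977] 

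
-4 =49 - 53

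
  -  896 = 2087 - 2983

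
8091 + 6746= 14837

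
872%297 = 278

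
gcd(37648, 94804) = 4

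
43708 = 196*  223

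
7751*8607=66712857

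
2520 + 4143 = 6663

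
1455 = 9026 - 7571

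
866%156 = 86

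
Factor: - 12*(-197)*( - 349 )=  -  2^2*3^1*197^1*349^1 = - 825036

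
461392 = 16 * 28837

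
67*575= 38525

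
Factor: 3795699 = 3^1*1265233^1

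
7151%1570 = 871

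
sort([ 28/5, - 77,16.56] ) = [ - 77,28/5,  16.56] 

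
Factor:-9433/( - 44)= 2^( - 2)*11^( - 1)*9433^1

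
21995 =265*83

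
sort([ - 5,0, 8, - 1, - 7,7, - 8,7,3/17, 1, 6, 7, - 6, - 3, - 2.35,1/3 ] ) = [ - 8, - 7,-6 , - 5, - 3, - 2.35, - 1,0,3/17,1/3,1,6, 7,7,7, 8 ] 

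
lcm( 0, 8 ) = 0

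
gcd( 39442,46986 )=82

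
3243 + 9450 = 12693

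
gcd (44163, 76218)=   3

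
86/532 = 43/266= 0.16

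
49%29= 20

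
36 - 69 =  - 33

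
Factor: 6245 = 5^1 * 1249^1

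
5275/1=5275  =  5275.00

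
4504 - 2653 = 1851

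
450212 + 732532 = 1182744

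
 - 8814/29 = -8814/29 = -303.93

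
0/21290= 0 = 0.00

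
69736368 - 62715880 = 7020488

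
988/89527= 988/89527 = 0.01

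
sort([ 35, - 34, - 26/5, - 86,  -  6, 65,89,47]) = [ - 86, - 34, - 6, - 26/5 , 35,47,65,89 ]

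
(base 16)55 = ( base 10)85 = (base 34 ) 2H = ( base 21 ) 41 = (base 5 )320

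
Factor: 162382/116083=242/173 = 2^1*11^2 * 173^( -1 )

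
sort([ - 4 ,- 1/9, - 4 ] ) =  [ - 4, - 4, - 1/9]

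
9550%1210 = 1080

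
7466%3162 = 1142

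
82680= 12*6890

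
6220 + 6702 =12922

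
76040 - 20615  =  55425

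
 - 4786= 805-5591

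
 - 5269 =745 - 6014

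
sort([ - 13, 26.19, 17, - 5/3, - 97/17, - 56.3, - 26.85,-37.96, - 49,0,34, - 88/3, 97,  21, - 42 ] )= [ - 56.3, - 49, - 42, - 37.96, - 88/3, - 26.85, - 13, - 97/17, - 5/3, 0,17,21,26.19,34,97 ] 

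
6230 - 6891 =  - 661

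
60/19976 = 15/4994 =0.00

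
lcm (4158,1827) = 120582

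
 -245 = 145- 390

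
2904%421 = 378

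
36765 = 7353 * 5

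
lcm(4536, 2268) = 4536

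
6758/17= 397 + 9/17=397.53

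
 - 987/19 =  - 987/19 = -51.95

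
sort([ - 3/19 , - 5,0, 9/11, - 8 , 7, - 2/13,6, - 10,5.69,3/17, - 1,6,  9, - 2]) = [ - 10, - 8, - 5, - 2, - 1, - 3/19,-2/13,0, 3/17, 9/11,5.69,6,6,7,9 ]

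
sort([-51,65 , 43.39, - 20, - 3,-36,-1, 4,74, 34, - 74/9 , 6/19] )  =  [ - 51, - 36,-20,-74/9,-3, - 1,6/19, 4,  34,43.39, 65,74] 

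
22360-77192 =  - 54832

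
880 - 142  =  738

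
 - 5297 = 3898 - 9195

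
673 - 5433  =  -4760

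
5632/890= 6 + 146/445 = 6.33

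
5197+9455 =14652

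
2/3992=1/1996 = 0.00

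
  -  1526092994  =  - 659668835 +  - 866424159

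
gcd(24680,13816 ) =8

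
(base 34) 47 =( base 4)2033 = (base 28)53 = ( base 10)143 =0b10001111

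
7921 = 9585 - 1664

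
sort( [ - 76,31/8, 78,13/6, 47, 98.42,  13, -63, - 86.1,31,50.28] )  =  [ - 86.1, - 76, - 63 , 13/6,31/8, 13 , 31,47,50.28, 78,98.42 ] 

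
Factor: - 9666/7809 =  - 3222/2603=-2^1*3^2*19^(-1)*137^( - 1)*179^1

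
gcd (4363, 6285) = 1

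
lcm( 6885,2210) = 179010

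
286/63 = 4  +  34/63 = 4.54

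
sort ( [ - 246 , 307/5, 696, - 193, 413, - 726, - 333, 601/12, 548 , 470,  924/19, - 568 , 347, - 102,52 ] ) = [ - 726, - 568, - 333, - 246, - 193, - 102,924/19,601/12, 52, 307/5, 347 , 413, 470, 548,696]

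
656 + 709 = 1365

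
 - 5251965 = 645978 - 5897943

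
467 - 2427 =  - 1960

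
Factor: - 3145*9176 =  - 28858520 = - 2^3* 5^1*17^1*31^1*37^2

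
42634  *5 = 213170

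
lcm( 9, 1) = 9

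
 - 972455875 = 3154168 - 975610043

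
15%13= 2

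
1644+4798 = 6442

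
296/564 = 74/141 = 0.52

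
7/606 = 7/606 = 0.01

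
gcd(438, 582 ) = 6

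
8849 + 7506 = 16355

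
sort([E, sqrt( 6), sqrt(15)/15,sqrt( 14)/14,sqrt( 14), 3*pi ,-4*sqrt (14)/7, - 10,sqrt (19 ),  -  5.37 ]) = [ - 10,  -  5.37, - 4 * sqrt( 14) /7 , sqrt(15 ) /15,sqrt( 14)/14,sqrt(6), E, sqrt( 14), sqrt( 19),3*pi ]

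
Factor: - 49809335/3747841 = -5^1*37^ (  -  1)* 101293^(  -  1 )*9961867^1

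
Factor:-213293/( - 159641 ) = 811/607= 607^(-1 )*811^1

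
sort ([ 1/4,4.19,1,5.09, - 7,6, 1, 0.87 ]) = [ - 7, 1/4 , 0.87, 1, 1 , 4.19,5.09,  6]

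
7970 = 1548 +6422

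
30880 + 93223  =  124103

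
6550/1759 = 6550/1759= 3.72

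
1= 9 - 8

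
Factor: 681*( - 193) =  - 3^1*193^1*227^1 =- 131433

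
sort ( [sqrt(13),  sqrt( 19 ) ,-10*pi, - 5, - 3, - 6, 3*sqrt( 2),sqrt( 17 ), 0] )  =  [ - 10*pi, - 6,- 5, - 3,0, sqrt( 13 ), sqrt( 17) , 3*sqrt( 2), sqrt( 19) ]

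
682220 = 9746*70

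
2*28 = 56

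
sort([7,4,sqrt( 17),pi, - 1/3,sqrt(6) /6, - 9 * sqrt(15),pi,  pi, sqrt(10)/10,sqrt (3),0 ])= [ - 9*sqrt(15 ),-1/3,0,  sqrt (10 )/10, sqrt(6 )/6,sqrt(3),pi,pi,pi,4,sqrt( 17 ), 7 ] 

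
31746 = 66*481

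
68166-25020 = 43146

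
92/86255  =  92/86255 = 0.00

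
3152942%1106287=940368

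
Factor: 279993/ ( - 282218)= - 2^( - 1)*3^1*7^1*67^1*73^(-1 )*199^1 * 1933^ (-1) 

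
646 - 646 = 0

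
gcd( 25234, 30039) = 31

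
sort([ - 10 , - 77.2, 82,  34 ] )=[  -  77.2, - 10, 34, 82]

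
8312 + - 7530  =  782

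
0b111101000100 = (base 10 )3908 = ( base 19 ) AFD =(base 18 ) C12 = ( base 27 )59k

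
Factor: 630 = 2^1*3^2 * 5^1*7^1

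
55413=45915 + 9498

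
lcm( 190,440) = 8360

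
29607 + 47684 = 77291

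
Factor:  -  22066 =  -2^1*11^1*17^1*59^1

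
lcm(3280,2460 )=9840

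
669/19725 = 223/6575 = 0.03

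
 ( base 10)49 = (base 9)54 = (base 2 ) 110001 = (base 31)1i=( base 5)144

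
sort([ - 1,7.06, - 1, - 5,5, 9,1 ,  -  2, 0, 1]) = [ - 5, - 2 ,- 1, - 1,0,1,1, 5,7.06,9]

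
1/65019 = 1/65019 = 0.00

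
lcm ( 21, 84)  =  84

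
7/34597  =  7/34597 = 0.00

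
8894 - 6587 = 2307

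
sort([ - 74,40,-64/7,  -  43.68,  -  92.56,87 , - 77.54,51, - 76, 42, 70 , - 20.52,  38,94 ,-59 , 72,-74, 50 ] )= [ - 92.56, - 77.54, - 76, - 74, - 74,- 59, - 43.68 ,-20.52,-64/7 , 38, 40, 42,50 , 51, 70, 72,  87,94 ] 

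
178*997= 177466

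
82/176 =41/88 =0.47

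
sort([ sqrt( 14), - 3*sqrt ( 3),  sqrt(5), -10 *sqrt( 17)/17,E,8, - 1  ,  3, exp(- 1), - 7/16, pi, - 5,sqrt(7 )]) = [ - 3*sqrt( 3 ), - 5, - 10*sqrt(17 ) /17,-1, - 7/16, exp( - 1),  sqrt( 5 ), sqrt (7 ), E,3,pi, sqrt( 14 ), 8] 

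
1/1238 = 1/1238 = 0.00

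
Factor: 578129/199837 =11^( - 1 ) * 37^ ( - 1) * 491^ ( - 1)*617^1*937^1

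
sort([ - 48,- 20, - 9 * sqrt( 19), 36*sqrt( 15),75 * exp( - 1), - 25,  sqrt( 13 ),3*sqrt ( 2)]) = [ -48, - 9 * sqrt(19), - 25 , - 20,  sqrt( 13 ),  3 * sqrt( 2),  75*exp( - 1 ), 36*sqrt ( 15 )] 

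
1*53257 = 53257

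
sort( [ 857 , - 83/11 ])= [ - 83/11, 857]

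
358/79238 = 179/39619 = 0.00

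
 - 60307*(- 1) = 60307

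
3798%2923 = 875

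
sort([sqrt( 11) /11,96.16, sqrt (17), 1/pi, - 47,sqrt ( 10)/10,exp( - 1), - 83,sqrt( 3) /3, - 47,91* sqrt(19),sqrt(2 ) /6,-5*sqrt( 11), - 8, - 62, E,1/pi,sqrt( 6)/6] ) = [ - 83,-62, - 47, - 47, - 5*sqrt(11), - 8,  sqrt (2)/6, sqrt(11)/11,  sqrt( 10)/10, 1/pi,1/pi,exp(  -  1), sqrt(6)/6,sqrt(3 )/3,E,sqrt(17),96.16,91*sqrt(19 )]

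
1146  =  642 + 504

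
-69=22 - 91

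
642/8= 80+1/4 = 80.25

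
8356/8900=2089/2225  =  0.94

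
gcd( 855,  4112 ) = 1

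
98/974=49/487= 0.10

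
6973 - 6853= 120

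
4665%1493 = 186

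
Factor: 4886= 2^1*7^1*349^1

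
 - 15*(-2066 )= 30990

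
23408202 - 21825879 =1582323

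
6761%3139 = 483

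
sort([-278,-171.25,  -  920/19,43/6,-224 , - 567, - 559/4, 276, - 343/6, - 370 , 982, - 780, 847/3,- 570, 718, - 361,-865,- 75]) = [ - 865, - 780, - 570,-567, - 370,-361,- 278, - 224, - 171.25, - 559/4,  -  75 , - 343/6,-920/19 , 43/6, 276, 847/3,718,982]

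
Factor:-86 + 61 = - 25= - 5^2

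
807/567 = 269/189=1.42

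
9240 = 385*24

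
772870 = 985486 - 212616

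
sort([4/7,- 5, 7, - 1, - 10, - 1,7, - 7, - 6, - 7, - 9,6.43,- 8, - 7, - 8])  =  [ - 10, - 9,-8, - 8, - 7, - 7, - 7, - 6, -5, - 1, - 1, 4/7,6.43, 7 , 7]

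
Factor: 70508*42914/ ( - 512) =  - 378222539/64  =  - 2^ ( - 6)*43^1*499^1*17627^1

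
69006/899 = 76+22/29 = 76.76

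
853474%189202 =96666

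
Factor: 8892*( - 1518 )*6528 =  - 2^10*3^4*11^1*13^1*17^1*19^1*23^1 = - 88115309568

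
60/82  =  30/41=0.73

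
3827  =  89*43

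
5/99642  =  5/99642 = 0.00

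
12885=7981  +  4904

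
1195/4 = 1195/4 = 298.75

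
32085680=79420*404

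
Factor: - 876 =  - 2^2*3^1*73^1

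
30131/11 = 30131/11 = 2739.18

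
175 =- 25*(-7) 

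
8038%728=30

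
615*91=55965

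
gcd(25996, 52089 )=97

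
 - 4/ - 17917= 4/17917 = 0.00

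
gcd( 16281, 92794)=1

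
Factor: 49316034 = 2^1  *  3^1 * 8219339^1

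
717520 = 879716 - 162196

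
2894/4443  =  2894/4443 = 0.65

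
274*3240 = 887760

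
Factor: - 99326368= - 2^5*3103949^1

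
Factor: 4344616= 2^3*19^1* 101^1 * 283^1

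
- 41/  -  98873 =41/98873 = 0.00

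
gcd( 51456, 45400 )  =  8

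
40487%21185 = 19302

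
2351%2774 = 2351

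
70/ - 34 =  - 3 + 16/17 = - 2.06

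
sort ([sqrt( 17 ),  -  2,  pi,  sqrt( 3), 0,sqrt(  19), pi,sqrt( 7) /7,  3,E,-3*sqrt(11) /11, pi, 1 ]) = [ -2, - 3*sqrt(11)/11,0, sqrt(7)/7, 1, sqrt(3), E, 3, pi, pi,pi, sqrt (17),sqrt(19 )]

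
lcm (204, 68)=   204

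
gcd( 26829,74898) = 9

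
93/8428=93/8428 = 0.01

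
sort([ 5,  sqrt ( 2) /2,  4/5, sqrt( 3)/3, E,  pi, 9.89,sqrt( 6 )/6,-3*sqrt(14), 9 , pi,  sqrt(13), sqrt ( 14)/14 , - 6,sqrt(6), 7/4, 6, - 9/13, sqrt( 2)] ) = [ - 3 *sqrt(14), - 6, - 9/13, sqrt( 14 )/14 , sqrt( 6)/6, sqrt( 3) /3 , sqrt( 2)/2, 4/5, sqrt( 2 ), 7/4, sqrt(6 ) , E, pi,pi,sqrt( 13),5,6, 9,9.89] 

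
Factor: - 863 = - 863^1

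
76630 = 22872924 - 22796294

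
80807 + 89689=170496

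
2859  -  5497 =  - 2638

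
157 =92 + 65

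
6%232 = 6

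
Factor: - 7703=-7703^1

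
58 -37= 21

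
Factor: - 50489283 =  - 3^1 * 13^1*1294597^1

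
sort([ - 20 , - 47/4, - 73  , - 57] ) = [-73, - 57 , - 20 , - 47/4 ] 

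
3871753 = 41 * 94433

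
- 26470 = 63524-89994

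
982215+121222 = 1103437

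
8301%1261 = 735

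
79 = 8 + 71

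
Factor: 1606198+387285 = 1993483 = 1993483^1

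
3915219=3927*997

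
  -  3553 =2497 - 6050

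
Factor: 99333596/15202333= 2^2*19^1*307^(- 1 )*2153^(-1 )*56827^1 = 4318852/660971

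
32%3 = 2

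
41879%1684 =1463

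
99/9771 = 33/3257=0.01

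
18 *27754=499572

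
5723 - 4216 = 1507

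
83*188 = 15604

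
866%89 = 65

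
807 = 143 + 664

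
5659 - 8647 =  - 2988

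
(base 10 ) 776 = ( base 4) 30020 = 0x308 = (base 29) QM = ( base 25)161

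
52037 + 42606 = 94643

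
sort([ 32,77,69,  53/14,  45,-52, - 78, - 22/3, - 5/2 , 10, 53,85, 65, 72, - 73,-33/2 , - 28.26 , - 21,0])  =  [- 78, - 73, - 52, - 28.26, - 21, - 33/2, - 22/3, -5/2 , 0,53/14,10 , 32,45,53 , 65, 69, 72 , 77, 85]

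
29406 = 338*87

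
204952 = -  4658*( - 44)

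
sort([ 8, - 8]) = [ - 8,8]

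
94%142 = 94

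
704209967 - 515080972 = 189128995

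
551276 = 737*748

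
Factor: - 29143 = -151^1 * 193^1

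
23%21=2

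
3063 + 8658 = 11721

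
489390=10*48939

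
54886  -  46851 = 8035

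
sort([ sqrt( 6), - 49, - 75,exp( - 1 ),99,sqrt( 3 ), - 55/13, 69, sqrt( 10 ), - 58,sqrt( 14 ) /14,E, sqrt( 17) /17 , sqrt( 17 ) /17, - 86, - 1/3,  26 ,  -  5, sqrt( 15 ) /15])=[  -  86,-75, - 58, - 49, - 5, - 55/13,-1/3,sqrt( 17 ) /17, sqrt( 17)/17,sqrt( 15 )/15, sqrt( 14 ) /14,exp( - 1), sqrt( 3 ) , sqrt( 6), E,sqrt( 10 ),26,69, 99]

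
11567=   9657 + 1910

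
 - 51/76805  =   - 1 + 76754/76805 = - 0.00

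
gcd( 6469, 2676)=1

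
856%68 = 40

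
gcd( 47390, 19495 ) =35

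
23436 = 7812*3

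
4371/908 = 4 + 739/908  =  4.81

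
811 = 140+671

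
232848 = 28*8316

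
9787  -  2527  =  7260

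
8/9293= 8/9293 =0.00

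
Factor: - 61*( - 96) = 2^5*3^1 *61^1  =  5856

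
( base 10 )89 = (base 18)4H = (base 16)59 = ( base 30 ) 2t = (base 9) 108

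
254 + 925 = 1179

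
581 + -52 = 529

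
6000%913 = 522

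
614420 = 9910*62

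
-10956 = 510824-521780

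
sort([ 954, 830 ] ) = [ 830,954 ] 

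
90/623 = 90/623 = 0.14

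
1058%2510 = 1058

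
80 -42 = 38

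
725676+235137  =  960813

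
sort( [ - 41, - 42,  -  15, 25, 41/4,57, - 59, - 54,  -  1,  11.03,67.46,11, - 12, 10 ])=[-59, - 54, - 42,- 41,- 15, - 12, - 1 , 10,41/4 , 11,11.03,  25,57, 67.46]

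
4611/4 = 4611/4 = 1152.75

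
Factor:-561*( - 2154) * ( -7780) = -9401305320 = -2^3 *3^2*5^1*11^1 *17^1*359^1*389^1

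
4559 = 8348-3789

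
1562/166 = 9 + 34/83 = 9.41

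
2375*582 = 1382250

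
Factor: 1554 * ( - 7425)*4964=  - 57276865800=-2^3*3^4*5^2*7^1*11^1*17^1*37^1*73^1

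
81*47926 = 3882006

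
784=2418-1634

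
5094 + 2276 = 7370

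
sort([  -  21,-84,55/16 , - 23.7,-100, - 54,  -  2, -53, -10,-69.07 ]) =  [ - 100, - 84  , - 69.07,- 54, - 53, - 23.7, - 21, - 10 , - 2 , 55/16]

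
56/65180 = 14/16295 = 0.00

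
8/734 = 4/367 =0.01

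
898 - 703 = 195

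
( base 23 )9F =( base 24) 96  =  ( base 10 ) 222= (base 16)de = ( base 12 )166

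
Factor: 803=11^1*73^1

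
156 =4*39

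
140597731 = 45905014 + 94692717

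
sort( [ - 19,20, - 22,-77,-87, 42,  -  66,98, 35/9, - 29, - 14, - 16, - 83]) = [ - 87, - 83,- 77,  -  66 ,  -  29 , - 22, - 19, - 16, - 14, 35/9,  20,  42, 98 ] 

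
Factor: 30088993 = 11^1*877^1*3119^1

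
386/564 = 193/282 =0.68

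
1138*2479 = 2821102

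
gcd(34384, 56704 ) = 16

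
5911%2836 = 239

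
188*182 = 34216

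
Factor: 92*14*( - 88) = -2^6*7^1*11^1 *23^1 = -113344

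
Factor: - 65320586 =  - 2^1 * 29^1*503^1*2239^1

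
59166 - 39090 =20076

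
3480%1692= 96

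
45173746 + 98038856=143212602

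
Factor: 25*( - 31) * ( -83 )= 5^2*31^1*83^1=64325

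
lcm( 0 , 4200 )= 0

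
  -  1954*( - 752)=1469408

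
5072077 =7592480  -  2520403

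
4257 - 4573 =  - 316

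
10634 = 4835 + 5799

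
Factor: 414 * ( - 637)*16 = - 2^5* 3^2 *7^2*13^1*23^1=-4219488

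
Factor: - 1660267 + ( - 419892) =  - 2080159 = - 179^1 * 11621^1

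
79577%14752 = 5817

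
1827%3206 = 1827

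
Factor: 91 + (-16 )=75=3^1*5^2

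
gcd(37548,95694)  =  6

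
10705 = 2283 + 8422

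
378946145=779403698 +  - 400457553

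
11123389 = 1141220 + 9982169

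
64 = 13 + 51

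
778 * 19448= 15130544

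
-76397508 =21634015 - 98031523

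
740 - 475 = 265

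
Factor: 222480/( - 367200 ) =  - 2^(- 1 )*5^( - 1)*17^( - 1 )*103^1 = - 103/170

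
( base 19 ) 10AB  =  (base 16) 1b94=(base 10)7060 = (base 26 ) ABE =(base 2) 1101110010100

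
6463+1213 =7676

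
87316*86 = 7509176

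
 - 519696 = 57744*( - 9 ) 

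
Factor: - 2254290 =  - 2^1*3^1*5^1*163^1 * 461^1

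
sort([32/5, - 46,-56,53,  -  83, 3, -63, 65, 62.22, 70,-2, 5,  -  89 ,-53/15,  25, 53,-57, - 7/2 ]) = [-89,  -  83,-63, - 57, - 56, - 46 ,-53/15 , -7/2, - 2, 3,5,32/5,25, 53,53, 62.22  ,  65, 70]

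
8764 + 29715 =38479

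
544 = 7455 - 6911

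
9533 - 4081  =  5452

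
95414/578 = 165  +  22/289 = 165.08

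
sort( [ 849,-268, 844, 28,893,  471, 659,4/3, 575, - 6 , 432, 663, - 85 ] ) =[ - 268 , - 85, - 6, 4/3,28,432, 471, 575, 659,663,844,849, 893] 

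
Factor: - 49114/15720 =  -2^( - 2)*3^(  -  1)*5^( - 1 ) * 13^1*131^(  -  1)*1889^1 = - 24557/7860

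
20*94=1880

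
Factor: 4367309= 23^1*317^1 * 599^1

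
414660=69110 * 6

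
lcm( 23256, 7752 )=23256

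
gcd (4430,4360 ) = 10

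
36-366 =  - 330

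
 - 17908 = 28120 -46028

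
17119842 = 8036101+9083741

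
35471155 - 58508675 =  - 23037520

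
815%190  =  55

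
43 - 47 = - 4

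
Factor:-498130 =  - 2^1*5^1*109^1 * 457^1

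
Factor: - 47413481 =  - 47413481^1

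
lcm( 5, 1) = 5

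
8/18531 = 8/18531 = 0.00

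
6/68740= 3/34370 =0.00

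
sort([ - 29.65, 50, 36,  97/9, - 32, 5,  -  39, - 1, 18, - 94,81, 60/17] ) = [ - 94 , - 39 ,  -  32, - 29.65, - 1, 60/17,5, 97/9, 18, 36,50,81 ]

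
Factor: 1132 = 2^2*283^1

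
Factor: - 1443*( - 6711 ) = 3^2 * 13^1*37^1 * 2237^1 = 9683973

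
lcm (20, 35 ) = 140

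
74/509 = 74/509 = 0.15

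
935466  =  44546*21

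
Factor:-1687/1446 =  - 2^(  -  1)*3^ ( - 1)*7^1 = -7/6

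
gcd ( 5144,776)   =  8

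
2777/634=2777/634= 4.38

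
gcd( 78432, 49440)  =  96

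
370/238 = 185/119 = 1.55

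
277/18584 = 277/18584 = 0.01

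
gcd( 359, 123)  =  1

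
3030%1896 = 1134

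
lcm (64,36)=576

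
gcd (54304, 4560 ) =16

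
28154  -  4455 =23699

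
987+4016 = 5003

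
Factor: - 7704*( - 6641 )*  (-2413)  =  -2^3*3^2 * 19^1 * 29^1 * 107^1* 127^1*229^1 = -  123454543032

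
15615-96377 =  - 80762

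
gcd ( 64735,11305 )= 5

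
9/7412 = 9/7412 = 0.00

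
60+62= 122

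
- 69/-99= 23/33 = 0.70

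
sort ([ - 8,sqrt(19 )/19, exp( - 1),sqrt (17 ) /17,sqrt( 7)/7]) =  [ - 8 , sqrt(19 )/19,sqrt (17 ) /17,exp( - 1),sqrt( 7 )/7]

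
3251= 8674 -5423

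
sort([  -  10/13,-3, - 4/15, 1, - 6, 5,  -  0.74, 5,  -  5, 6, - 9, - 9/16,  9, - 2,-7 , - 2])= [ - 9, - 7 , - 6,  -  5, - 3, -2 , - 2, - 10/13,  -  0.74,  -  9/16, - 4/15, 1, 5, 5, 6, 9 ]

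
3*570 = 1710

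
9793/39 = 9793/39=251.10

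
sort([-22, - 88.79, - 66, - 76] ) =[ - 88.79,-76,- 66,-22] 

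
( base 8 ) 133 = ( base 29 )34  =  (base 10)91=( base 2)1011011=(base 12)77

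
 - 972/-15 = 64 + 4/5 = 64.80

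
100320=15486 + 84834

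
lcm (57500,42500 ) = 977500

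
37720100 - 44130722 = -6410622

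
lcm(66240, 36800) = 331200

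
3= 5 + -2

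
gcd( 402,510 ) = 6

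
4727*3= 14181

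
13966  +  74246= 88212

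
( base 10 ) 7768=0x1e58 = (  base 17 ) 19EG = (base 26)bck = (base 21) hcj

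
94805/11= 8618 + 7/11 = 8618.64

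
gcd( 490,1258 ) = 2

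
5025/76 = 66 + 9/76 = 66.12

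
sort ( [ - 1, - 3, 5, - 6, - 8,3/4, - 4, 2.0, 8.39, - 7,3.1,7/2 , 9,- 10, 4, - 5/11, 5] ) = [ - 10, - 8, - 7, - 6, - 4, - 3, - 1, - 5/11,3/4,2.0, 3.1, 7/2,4, 5, 5,8.39, 9]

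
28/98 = 2/7 = 0.29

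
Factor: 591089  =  591089^1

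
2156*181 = 390236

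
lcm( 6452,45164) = 45164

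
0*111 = 0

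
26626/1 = 26626 = 26626.00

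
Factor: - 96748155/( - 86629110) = 2^( - 1)*3^2*7^1*17^( - 1 )*37^1*59^ ( - 1) * 2767^1*2879^ ( - 1 )  =  6449877/5775274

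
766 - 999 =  - 233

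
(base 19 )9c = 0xb7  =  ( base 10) 183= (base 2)10110111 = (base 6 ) 503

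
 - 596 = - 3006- - 2410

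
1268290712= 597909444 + 670381268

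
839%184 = 103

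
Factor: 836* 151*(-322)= - 40647992 =- 2^3*7^1 * 11^1*19^1 * 23^1*151^1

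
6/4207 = 6/4207  =  0.00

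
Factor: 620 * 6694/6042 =2^2*3^( - 1)*5^1*19^ ( - 1 ) * 31^1*53^ ( - 1)*3347^1=2075140/3021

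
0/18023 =0 = 0.00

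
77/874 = 77/874 = 0.09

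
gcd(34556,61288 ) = 652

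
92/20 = 4 + 3/5 = 4.60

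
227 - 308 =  - 81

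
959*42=40278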